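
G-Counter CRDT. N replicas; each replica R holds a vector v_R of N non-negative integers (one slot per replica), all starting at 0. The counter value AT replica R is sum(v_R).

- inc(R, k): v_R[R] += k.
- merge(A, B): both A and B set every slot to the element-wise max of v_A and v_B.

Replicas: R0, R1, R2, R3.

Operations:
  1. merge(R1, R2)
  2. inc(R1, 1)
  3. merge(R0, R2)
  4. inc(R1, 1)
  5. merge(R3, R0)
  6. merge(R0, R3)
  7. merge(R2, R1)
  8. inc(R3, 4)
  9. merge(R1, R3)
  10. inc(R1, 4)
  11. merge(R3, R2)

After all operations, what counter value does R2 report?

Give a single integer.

Answer: 6

Derivation:
Op 1: merge R1<->R2 -> R1=(0,0,0,0) R2=(0,0,0,0)
Op 2: inc R1 by 1 -> R1=(0,1,0,0) value=1
Op 3: merge R0<->R2 -> R0=(0,0,0,0) R2=(0,0,0,0)
Op 4: inc R1 by 1 -> R1=(0,2,0,0) value=2
Op 5: merge R3<->R0 -> R3=(0,0,0,0) R0=(0,0,0,0)
Op 6: merge R0<->R3 -> R0=(0,0,0,0) R3=(0,0,0,0)
Op 7: merge R2<->R1 -> R2=(0,2,0,0) R1=(0,2,0,0)
Op 8: inc R3 by 4 -> R3=(0,0,0,4) value=4
Op 9: merge R1<->R3 -> R1=(0,2,0,4) R3=(0,2,0,4)
Op 10: inc R1 by 4 -> R1=(0,6,0,4) value=10
Op 11: merge R3<->R2 -> R3=(0,2,0,4) R2=(0,2,0,4)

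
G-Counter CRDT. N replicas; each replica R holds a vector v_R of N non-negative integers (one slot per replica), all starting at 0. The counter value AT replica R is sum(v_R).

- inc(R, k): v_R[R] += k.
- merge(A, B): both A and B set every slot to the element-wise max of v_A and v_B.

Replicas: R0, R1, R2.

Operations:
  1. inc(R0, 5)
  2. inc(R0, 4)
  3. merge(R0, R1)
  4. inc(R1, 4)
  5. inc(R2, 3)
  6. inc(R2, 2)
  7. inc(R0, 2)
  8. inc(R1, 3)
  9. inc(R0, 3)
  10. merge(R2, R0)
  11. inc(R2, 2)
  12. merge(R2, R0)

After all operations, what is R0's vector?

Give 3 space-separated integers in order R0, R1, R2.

Answer: 14 0 7

Derivation:
Op 1: inc R0 by 5 -> R0=(5,0,0) value=5
Op 2: inc R0 by 4 -> R0=(9,0,0) value=9
Op 3: merge R0<->R1 -> R0=(9,0,0) R1=(9,0,0)
Op 4: inc R1 by 4 -> R1=(9,4,0) value=13
Op 5: inc R2 by 3 -> R2=(0,0,3) value=3
Op 6: inc R2 by 2 -> R2=(0,0,5) value=5
Op 7: inc R0 by 2 -> R0=(11,0,0) value=11
Op 8: inc R1 by 3 -> R1=(9,7,0) value=16
Op 9: inc R0 by 3 -> R0=(14,0,0) value=14
Op 10: merge R2<->R0 -> R2=(14,0,5) R0=(14,0,5)
Op 11: inc R2 by 2 -> R2=(14,0,7) value=21
Op 12: merge R2<->R0 -> R2=(14,0,7) R0=(14,0,7)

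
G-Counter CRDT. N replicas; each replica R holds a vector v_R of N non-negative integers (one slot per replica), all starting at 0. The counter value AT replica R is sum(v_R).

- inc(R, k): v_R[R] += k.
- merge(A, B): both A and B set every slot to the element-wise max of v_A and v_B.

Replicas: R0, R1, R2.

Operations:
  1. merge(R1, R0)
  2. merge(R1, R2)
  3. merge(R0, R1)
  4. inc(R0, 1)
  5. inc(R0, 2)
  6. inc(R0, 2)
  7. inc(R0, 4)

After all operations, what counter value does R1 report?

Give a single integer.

Answer: 0

Derivation:
Op 1: merge R1<->R0 -> R1=(0,0,0) R0=(0,0,0)
Op 2: merge R1<->R2 -> R1=(0,0,0) R2=(0,0,0)
Op 3: merge R0<->R1 -> R0=(0,0,0) R1=(0,0,0)
Op 4: inc R0 by 1 -> R0=(1,0,0) value=1
Op 5: inc R0 by 2 -> R0=(3,0,0) value=3
Op 6: inc R0 by 2 -> R0=(5,0,0) value=5
Op 7: inc R0 by 4 -> R0=(9,0,0) value=9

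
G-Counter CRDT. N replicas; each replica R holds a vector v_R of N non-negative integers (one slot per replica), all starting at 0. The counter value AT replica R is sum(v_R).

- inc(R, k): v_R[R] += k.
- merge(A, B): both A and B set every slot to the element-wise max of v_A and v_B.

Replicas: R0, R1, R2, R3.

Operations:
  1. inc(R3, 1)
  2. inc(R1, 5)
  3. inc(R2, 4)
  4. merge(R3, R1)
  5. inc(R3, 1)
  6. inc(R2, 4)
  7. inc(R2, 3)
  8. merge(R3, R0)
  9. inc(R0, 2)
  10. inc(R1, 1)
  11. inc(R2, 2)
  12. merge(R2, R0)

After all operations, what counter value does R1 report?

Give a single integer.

Answer: 7

Derivation:
Op 1: inc R3 by 1 -> R3=(0,0,0,1) value=1
Op 2: inc R1 by 5 -> R1=(0,5,0,0) value=5
Op 3: inc R2 by 4 -> R2=(0,0,4,0) value=4
Op 4: merge R3<->R1 -> R3=(0,5,0,1) R1=(0,5,0,1)
Op 5: inc R3 by 1 -> R3=(0,5,0,2) value=7
Op 6: inc R2 by 4 -> R2=(0,0,8,0) value=8
Op 7: inc R2 by 3 -> R2=(0,0,11,0) value=11
Op 8: merge R3<->R0 -> R3=(0,5,0,2) R0=(0,5,0,2)
Op 9: inc R0 by 2 -> R0=(2,5,0,2) value=9
Op 10: inc R1 by 1 -> R1=(0,6,0,1) value=7
Op 11: inc R2 by 2 -> R2=(0,0,13,0) value=13
Op 12: merge R2<->R0 -> R2=(2,5,13,2) R0=(2,5,13,2)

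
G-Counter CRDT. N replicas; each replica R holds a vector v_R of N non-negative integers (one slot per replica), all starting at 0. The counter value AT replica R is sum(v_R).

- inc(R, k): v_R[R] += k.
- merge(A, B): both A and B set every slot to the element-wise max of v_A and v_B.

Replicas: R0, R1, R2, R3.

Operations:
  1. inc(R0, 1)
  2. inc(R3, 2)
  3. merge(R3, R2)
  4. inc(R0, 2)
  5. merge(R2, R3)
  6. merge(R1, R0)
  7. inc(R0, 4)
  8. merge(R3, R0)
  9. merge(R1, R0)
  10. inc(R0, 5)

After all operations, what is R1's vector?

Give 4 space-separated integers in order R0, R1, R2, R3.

Answer: 7 0 0 2

Derivation:
Op 1: inc R0 by 1 -> R0=(1,0,0,0) value=1
Op 2: inc R3 by 2 -> R3=(0,0,0,2) value=2
Op 3: merge R3<->R2 -> R3=(0,0,0,2) R2=(0,0,0,2)
Op 4: inc R0 by 2 -> R0=(3,0,0,0) value=3
Op 5: merge R2<->R3 -> R2=(0,0,0,2) R3=(0,0,0,2)
Op 6: merge R1<->R0 -> R1=(3,0,0,0) R0=(3,0,0,0)
Op 7: inc R0 by 4 -> R0=(7,0,0,0) value=7
Op 8: merge R3<->R0 -> R3=(7,0,0,2) R0=(7,0,0,2)
Op 9: merge R1<->R0 -> R1=(7,0,0,2) R0=(7,0,0,2)
Op 10: inc R0 by 5 -> R0=(12,0,0,2) value=14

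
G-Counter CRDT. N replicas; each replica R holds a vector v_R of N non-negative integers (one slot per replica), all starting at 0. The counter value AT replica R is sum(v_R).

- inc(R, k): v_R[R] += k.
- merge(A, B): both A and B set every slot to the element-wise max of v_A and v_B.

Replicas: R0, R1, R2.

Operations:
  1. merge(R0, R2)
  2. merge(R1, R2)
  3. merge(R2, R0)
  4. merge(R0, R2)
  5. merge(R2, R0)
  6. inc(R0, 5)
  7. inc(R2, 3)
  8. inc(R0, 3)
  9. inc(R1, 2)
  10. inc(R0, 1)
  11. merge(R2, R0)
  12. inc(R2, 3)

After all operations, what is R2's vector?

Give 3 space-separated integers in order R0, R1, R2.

Op 1: merge R0<->R2 -> R0=(0,0,0) R2=(0,0,0)
Op 2: merge R1<->R2 -> R1=(0,0,0) R2=(0,0,0)
Op 3: merge R2<->R0 -> R2=(0,0,0) R0=(0,0,0)
Op 4: merge R0<->R2 -> R0=(0,0,0) R2=(0,0,0)
Op 5: merge R2<->R0 -> R2=(0,0,0) R0=(0,0,0)
Op 6: inc R0 by 5 -> R0=(5,0,0) value=5
Op 7: inc R2 by 3 -> R2=(0,0,3) value=3
Op 8: inc R0 by 3 -> R0=(8,0,0) value=8
Op 9: inc R1 by 2 -> R1=(0,2,0) value=2
Op 10: inc R0 by 1 -> R0=(9,0,0) value=9
Op 11: merge R2<->R0 -> R2=(9,0,3) R0=(9,0,3)
Op 12: inc R2 by 3 -> R2=(9,0,6) value=15

Answer: 9 0 6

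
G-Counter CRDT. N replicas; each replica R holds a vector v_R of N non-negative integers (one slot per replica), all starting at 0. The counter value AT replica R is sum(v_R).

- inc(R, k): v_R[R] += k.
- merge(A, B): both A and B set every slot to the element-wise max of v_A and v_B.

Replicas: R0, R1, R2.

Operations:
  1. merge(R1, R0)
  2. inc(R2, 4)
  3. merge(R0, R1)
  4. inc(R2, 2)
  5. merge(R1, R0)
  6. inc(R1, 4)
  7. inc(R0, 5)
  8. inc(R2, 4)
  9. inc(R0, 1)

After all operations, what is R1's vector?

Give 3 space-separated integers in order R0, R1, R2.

Answer: 0 4 0

Derivation:
Op 1: merge R1<->R0 -> R1=(0,0,0) R0=(0,0,0)
Op 2: inc R2 by 4 -> R2=(0,0,4) value=4
Op 3: merge R0<->R1 -> R0=(0,0,0) R1=(0,0,0)
Op 4: inc R2 by 2 -> R2=(0,0,6) value=6
Op 5: merge R1<->R0 -> R1=(0,0,0) R0=(0,0,0)
Op 6: inc R1 by 4 -> R1=(0,4,0) value=4
Op 7: inc R0 by 5 -> R0=(5,0,0) value=5
Op 8: inc R2 by 4 -> R2=(0,0,10) value=10
Op 9: inc R0 by 1 -> R0=(6,0,0) value=6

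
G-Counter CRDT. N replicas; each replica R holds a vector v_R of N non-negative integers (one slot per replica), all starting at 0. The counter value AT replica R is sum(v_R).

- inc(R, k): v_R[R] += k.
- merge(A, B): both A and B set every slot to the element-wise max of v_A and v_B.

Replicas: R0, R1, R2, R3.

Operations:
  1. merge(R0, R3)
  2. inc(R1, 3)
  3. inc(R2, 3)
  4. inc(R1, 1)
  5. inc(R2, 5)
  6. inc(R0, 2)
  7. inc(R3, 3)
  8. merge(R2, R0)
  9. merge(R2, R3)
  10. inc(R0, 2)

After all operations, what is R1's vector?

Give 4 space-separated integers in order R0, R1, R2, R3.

Answer: 0 4 0 0

Derivation:
Op 1: merge R0<->R3 -> R0=(0,0,0,0) R3=(0,0,0,0)
Op 2: inc R1 by 3 -> R1=(0,3,0,0) value=3
Op 3: inc R2 by 3 -> R2=(0,0,3,0) value=3
Op 4: inc R1 by 1 -> R1=(0,4,0,0) value=4
Op 5: inc R2 by 5 -> R2=(0,0,8,0) value=8
Op 6: inc R0 by 2 -> R0=(2,0,0,0) value=2
Op 7: inc R3 by 3 -> R3=(0,0,0,3) value=3
Op 8: merge R2<->R0 -> R2=(2,0,8,0) R0=(2,0,8,0)
Op 9: merge R2<->R3 -> R2=(2,0,8,3) R3=(2,0,8,3)
Op 10: inc R0 by 2 -> R0=(4,0,8,0) value=12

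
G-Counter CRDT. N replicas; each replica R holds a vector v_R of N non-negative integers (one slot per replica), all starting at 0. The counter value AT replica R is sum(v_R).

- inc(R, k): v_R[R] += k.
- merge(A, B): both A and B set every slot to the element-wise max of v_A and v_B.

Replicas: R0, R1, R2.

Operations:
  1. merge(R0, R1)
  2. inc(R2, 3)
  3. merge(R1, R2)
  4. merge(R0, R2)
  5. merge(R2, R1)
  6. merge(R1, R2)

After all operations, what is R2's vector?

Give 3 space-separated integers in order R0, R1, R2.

Answer: 0 0 3

Derivation:
Op 1: merge R0<->R1 -> R0=(0,0,0) R1=(0,0,0)
Op 2: inc R2 by 3 -> R2=(0,0,3) value=3
Op 3: merge R1<->R2 -> R1=(0,0,3) R2=(0,0,3)
Op 4: merge R0<->R2 -> R0=(0,0,3) R2=(0,0,3)
Op 5: merge R2<->R1 -> R2=(0,0,3) R1=(0,0,3)
Op 6: merge R1<->R2 -> R1=(0,0,3) R2=(0,0,3)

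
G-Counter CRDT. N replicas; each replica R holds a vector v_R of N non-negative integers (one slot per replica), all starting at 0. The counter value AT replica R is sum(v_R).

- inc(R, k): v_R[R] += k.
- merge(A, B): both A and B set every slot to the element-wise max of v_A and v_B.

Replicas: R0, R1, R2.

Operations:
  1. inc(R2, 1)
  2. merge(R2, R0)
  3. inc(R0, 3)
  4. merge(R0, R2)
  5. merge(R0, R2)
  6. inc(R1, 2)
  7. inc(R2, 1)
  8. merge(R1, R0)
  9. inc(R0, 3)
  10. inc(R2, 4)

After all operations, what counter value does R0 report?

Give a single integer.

Answer: 9

Derivation:
Op 1: inc R2 by 1 -> R2=(0,0,1) value=1
Op 2: merge R2<->R0 -> R2=(0,0,1) R0=(0,0,1)
Op 3: inc R0 by 3 -> R0=(3,0,1) value=4
Op 4: merge R0<->R2 -> R0=(3,0,1) R2=(3,0,1)
Op 5: merge R0<->R2 -> R0=(3,0,1) R2=(3,0,1)
Op 6: inc R1 by 2 -> R1=(0,2,0) value=2
Op 7: inc R2 by 1 -> R2=(3,0,2) value=5
Op 8: merge R1<->R0 -> R1=(3,2,1) R0=(3,2,1)
Op 9: inc R0 by 3 -> R0=(6,2,1) value=9
Op 10: inc R2 by 4 -> R2=(3,0,6) value=9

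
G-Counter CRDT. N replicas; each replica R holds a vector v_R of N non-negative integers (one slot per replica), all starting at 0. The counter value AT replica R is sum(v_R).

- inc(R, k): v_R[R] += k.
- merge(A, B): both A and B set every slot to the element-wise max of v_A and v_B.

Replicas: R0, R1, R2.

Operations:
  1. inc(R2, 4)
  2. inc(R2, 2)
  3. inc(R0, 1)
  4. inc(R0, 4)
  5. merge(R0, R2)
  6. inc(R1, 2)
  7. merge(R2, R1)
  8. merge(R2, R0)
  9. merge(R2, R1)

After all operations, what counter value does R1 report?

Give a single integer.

Op 1: inc R2 by 4 -> R2=(0,0,4) value=4
Op 2: inc R2 by 2 -> R2=(0,0,6) value=6
Op 3: inc R0 by 1 -> R0=(1,0,0) value=1
Op 4: inc R0 by 4 -> R0=(5,0,0) value=5
Op 5: merge R0<->R2 -> R0=(5,0,6) R2=(5,0,6)
Op 6: inc R1 by 2 -> R1=(0,2,0) value=2
Op 7: merge R2<->R1 -> R2=(5,2,6) R1=(5,2,6)
Op 8: merge R2<->R0 -> R2=(5,2,6) R0=(5,2,6)
Op 9: merge R2<->R1 -> R2=(5,2,6) R1=(5,2,6)

Answer: 13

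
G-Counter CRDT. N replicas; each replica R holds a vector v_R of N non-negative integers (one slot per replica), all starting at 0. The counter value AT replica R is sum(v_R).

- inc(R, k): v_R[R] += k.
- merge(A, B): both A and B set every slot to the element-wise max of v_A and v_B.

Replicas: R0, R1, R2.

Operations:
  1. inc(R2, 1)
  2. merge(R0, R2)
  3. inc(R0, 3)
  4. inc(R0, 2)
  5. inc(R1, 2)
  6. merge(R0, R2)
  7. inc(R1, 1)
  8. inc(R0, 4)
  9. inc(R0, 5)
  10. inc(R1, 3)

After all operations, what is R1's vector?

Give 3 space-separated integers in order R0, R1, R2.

Answer: 0 6 0

Derivation:
Op 1: inc R2 by 1 -> R2=(0,0,1) value=1
Op 2: merge R0<->R2 -> R0=(0,0,1) R2=(0,0,1)
Op 3: inc R0 by 3 -> R0=(3,0,1) value=4
Op 4: inc R0 by 2 -> R0=(5,0,1) value=6
Op 5: inc R1 by 2 -> R1=(0,2,0) value=2
Op 6: merge R0<->R2 -> R0=(5,0,1) R2=(5,0,1)
Op 7: inc R1 by 1 -> R1=(0,3,0) value=3
Op 8: inc R0 by 4 -> R0=(9,0,1) value=10
Op 9: inc R0 by 5 -> R0=(14,0,1) value=15
Op 10: inc R1 by 3 -> R1=(0,6,0) value=6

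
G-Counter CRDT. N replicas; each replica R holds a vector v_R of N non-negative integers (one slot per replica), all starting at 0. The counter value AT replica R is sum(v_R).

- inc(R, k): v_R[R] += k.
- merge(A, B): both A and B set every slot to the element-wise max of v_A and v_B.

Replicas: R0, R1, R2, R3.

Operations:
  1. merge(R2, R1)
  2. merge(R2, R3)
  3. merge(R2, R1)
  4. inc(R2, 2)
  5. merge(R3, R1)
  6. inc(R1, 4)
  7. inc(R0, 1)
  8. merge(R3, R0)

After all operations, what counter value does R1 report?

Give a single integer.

Op 1: merge R2<->R1 -> R2=(0,0,0,0) R1=(0,0,0,0)
Op 2: merge R2<->R3 -> R2=(0,0,0,0) R3=(0,0,0,0)
Op 3: merge R2<->R1 -> R2=(0,0,0,0) R1=(0,0,0,0)
Op 4: inc R2 by 2 -> R2=(0,0,2,0) value=2
Op 5: merge R3<->R1 -> R3=(0,0,0,0) R1=(0,0,0,0)
Op 6: inc R1 by 4 -> R1=(0,4,0,0) value=4
Op 7: inc R0 by 1 -> R0=(1,0,0,0) value=1
Op 8: merge R3<->R0 -> R3=(1,0,0,0) R0=(1,0,0,0)

Answer: 4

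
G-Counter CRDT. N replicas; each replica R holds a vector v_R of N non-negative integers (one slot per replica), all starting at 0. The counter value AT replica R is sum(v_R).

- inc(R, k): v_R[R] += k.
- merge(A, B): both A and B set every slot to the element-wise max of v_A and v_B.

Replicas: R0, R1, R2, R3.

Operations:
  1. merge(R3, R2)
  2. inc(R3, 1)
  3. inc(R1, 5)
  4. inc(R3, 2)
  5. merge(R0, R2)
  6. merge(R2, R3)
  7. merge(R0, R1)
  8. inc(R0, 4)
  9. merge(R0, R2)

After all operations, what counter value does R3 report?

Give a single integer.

Answer: 3

Derivation:
Op 1: merge R3<->R2 -> R3=(0,0,0,0) R2=(0,0,0,0)
Op 2: inc R3 by 1 -> R3=(0,0,0,1) value=1
Op 3: inc R1 by 5 -> R1=(0,5,0,0) value=5
Op 4: inc R3 by 2 -> R3=(0,0,0,3) value=3
Op 5: merge R0<->R2 -> R0=(0,0,0,0) R2=(0,0,0,0)
Op 6: merge R2<->R3 -> R2=(0,0,0,3) R3=(0,0,0,3)
Op 7: merge R0<->R1 -> R0=(0,5,0,0) R1=(0,5,0,0)
Op 8: inc R0 by 4 -> R0=(4,5,0,0) value=9
Op 9: merge R0<->R2 -> R0=(4,5,0,3) R2=(4,5,0,3)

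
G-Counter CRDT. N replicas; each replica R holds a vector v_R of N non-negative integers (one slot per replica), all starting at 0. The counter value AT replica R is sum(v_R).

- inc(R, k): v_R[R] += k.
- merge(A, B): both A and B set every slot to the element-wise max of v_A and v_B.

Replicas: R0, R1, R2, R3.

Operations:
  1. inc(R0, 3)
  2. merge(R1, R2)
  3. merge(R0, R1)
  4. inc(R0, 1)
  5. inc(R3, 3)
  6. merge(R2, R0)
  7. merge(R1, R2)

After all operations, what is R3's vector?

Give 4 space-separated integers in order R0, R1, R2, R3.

Answer: 0 0 0 3

Derivation:
Op 1: inc R0 by 3 -> R0=(3,0,0,0) value=3
Op 2: merge R1<->R2 -> R1=(0,0,0,0) R2=(0,0,0,0)
Op 3: merge R0<->R1 -> R0=(3,0,0,0) R1=(3,0,0,0)
Op 4: inc R0 by 1 -> R0=(4,0,0,0) value=4
Op 5: inc R3 by 3 -> R3=(0,0,0,3) value=3
Op 6: merge R2<->R0 -> R2=(4,0,0,0) R0=(4,0,0,0)
Op 7: merge R1<->R2 -> R1=(4,0,0,0) R2=(4,0,0,0)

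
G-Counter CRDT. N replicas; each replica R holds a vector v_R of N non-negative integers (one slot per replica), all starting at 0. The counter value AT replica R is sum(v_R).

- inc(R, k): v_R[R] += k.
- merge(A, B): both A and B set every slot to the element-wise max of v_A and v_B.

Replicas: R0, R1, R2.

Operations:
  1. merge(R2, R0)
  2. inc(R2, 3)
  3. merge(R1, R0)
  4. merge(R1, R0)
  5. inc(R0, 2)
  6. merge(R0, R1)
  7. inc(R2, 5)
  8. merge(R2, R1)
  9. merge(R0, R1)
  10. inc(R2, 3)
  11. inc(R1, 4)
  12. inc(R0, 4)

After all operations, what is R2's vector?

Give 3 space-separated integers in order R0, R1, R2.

Op 1: merge R2<->R0 -> R2=(0,0,0) R0=(0,0,0)
Op 2: inc R2 by 3 -> R2=(0,0,3) value=3
Op 3: merge R1<->R0 -> R1=(0,0,0) R0=(0,0,0)
Op 4: merge R1<->R0 -> R1=(0,0,0) R0=(0,0,0)
Op 5: inc R0 by 2 -> R0=(2,0,0) value=2
Op 6: merge R0<->R1 -> R0=(2,0,0) R1=(2,0,0)
Op 7: inc R2 by 5 -> R2=(0,0,8) value=8
Op 8: merge R2<->R1 -> R2=(2,0,8) R1=(2,0,8)
Op 9: merge R0<->R1 -> R0=(2,0,8) R1=(2,0,8)
Op 10: inc R2 by 3 -> R2=(2,0,11) value=13
Op 11: inc R1 by 4 -> R1=(2,4,8) value=14
Op 12: inc R0 by 4 -> R0=(6,0,8) value=14

Answer: 2 0 11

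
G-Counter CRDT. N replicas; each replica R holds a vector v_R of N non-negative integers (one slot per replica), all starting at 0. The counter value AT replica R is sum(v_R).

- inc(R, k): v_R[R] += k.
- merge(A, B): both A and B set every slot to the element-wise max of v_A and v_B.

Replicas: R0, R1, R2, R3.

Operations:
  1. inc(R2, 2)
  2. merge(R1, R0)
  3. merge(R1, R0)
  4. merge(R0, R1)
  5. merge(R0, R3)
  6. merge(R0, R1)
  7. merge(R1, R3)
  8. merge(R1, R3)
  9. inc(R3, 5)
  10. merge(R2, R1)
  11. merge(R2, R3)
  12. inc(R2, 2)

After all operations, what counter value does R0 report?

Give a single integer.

Answer: 0

Derivation:
Op 1: inc R2 by 2 -> R2=(0,0,2,0) value=2
Op 2: merge R1<->R0 -> R1=(0,0,0,0) R0=(0,0,0,0)
Op 3: merge R1<->R0 -> R1=(0,0,0,0) R0=(0,0,0,0)
Op 4: merge R0<->R1 -> R0=(0,0,0,0) R1=(0,0,0,0)
Op 5: merge R0<->R3 -> R0=(0,0,0,0) R3=(0,0,0,0)
Op 6: merge R0<->R1 -> R0=(0,0,0,0) R1=(0,0,0,0)
Op 7: merge R1<->R3 -> R1=(0,0,0,0) R3=(0,0,0,0)
Op 8: merge R1<->R3 -> R1=(0,0,0,0) R3=(0,0,0,0)
Op 9: inc R3 by 5 -> R3=(0,0,0,5) value=5
Op 10: merge R2<->R1 -> R2=(0,0,2,0) R1=(0,0,2,0)
Op 11: merge R2<->R3 -> R2=(0,0,2,5) R3=(0,0,2,5)
Op 12: inc R2 by 2 -> R2=(0,0,4,5) value=9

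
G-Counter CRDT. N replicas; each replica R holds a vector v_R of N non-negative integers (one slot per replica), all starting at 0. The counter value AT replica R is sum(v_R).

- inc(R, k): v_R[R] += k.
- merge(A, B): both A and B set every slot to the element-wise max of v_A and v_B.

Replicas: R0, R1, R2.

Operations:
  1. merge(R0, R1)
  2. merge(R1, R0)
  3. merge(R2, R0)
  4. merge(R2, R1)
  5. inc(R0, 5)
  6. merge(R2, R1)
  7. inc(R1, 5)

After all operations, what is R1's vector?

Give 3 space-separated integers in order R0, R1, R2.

Answer: 0 5 0

Derivation:
Op 1: merge R0<->R1 -> R0=(0,0,0) R1=(0,0,0)
Op 2: merge R1<->R0 -> R1=(0,0,0) R0=(0,0,0)
Op 3: merge R2<->R0 -> R2=(0,0,0) R0=(0,0,0)
Op 4: merge R2<->R1 -> R2=(0,0,0) R1=(0,0,0)
Op 5: inc R0 by 5 -> R0=(5,0,0) value=5
Op 6: merge R2<->R1 -> R2=(0,0,0) R1=(0,0,0)
Op 7: inc R1 by 5 -> R1=(0,5,0) value=5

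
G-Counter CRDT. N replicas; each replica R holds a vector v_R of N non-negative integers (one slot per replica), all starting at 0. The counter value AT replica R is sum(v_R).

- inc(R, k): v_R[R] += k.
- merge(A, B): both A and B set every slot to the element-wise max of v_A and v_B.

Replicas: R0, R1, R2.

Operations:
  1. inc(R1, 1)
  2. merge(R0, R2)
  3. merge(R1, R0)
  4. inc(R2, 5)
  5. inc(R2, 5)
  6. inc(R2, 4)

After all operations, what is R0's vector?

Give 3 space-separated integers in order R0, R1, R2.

Answer: 0 1 0

Derivation:
Op 1: inc R1 by 1 -> R1=(0,1,0) value=1
Op 2: merge R0<->R2 -> R0=(0,0,0) R2=(0,0,0)
Op 3: merge R1<->R0 -> R1=(0,1,0) R0=(0,1,0)
Op 4: inc R2 by 5 -> R2=(0,0,5) value=5
Op 5: inc R2 by 5 -> R2=(0,0,10) value=10
Op 6: inc R2 by 4 -> R2=(0,0,14) value=14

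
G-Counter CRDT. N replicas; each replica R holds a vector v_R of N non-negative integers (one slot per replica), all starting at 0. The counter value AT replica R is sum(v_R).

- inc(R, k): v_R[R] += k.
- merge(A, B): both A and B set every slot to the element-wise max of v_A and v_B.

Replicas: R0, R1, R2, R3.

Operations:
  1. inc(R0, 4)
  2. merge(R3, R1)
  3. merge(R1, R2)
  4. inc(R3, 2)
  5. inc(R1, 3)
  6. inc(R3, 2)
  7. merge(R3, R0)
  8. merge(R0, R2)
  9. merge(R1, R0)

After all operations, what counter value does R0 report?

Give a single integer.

Op 1: inc R0 by 4 -> R0=(4,0,0,0) value=4
Op 2: merge R3<->R1 -> R3=(0,0,0,0) R1=(0,0,0,0)
Op 3: merge R1<->R2 -> R1=(0,0,0,0) R2=(0,0,0,0)
Op 4: inc R3 by 2 -> R3=(0,0,0,2) value=2
Op 5: inc R1 by 3 -> R1=(0,3,0,0) value=3
Op 6: inc R3 by 2 -> R3=(0,0,0,4) value=4
Op 7: merge R3<->R0 -> R3=(4,0,0,4) R0=(4,0,0,4)
Op 8: merge R0<->R2 -> R0=(4,0,0,4) R2=(4,0,0,4)
Op 9: merge R1<->R0 -> R1=(4,3,0,4) R0=(4,3,0,4)

Answer: 11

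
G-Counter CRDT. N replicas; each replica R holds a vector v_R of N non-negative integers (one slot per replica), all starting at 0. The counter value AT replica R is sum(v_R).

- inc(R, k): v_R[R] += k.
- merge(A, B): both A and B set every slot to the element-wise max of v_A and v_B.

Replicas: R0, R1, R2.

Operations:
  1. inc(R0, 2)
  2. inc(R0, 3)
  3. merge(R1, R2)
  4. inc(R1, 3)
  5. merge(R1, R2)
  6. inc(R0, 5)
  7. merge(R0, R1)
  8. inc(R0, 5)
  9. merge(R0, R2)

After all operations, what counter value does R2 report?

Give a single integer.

Answer: 18

Derivation:
Op 1: inc R0 by 2 -> R0=(2,0,0) value=2
Op 2: inc R0 by 3 -> R0=(5,0,0) value=5
Op 3: merge R1<->R2 -> R1=(0,0,0) R2=(0,0,0)
Op 4: inc R1 by 3 -> R1=(0,3,0) value=3
Op 5: merge R1<->R2 -> R1=(0,3,0) R2=(0,3,0)
Op 6: inc R0 by 5 -> R0=(10,0,0) value=10
Op 7: merge R0<->R1 -> R0=(10,3,0) R1=(10,3,0)
Op 8: inc R0 by 5 -> R0=(15,3,0) value=18
Op 9: merge R0<->R2 -> R0=(15,3,0) R2=(15,3,0)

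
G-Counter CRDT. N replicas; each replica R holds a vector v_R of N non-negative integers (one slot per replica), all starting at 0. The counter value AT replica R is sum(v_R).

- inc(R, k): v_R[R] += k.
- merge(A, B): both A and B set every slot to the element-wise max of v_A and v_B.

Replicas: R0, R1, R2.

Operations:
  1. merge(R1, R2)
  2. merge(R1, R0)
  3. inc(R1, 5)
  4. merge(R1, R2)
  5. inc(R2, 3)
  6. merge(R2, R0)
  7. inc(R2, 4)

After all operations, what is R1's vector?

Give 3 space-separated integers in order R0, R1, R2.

Op 1: merge R1<->R2 -> R1=(0,0,0) R2=(0,0,0)
Op 2: merge R1<->R0 -> R1=(0,0,0) R0=(0,0,0)
Op 3: inc R1 by 5 -> R1=(0,5,0) value=5
Op 4: merge R1<->R2 -> R1=(0,5,0) R2=(0,5,0)
Op 5: inc R2 by 3 -> R2=(0,5,3) value=8
Op 6: merge R2<->R0 -> R2=(0,5,3) R0=(0,5,3)
Op 7: inc R2 by 4 -> R2=(0,5,7) value=12

Answer: 0 5 0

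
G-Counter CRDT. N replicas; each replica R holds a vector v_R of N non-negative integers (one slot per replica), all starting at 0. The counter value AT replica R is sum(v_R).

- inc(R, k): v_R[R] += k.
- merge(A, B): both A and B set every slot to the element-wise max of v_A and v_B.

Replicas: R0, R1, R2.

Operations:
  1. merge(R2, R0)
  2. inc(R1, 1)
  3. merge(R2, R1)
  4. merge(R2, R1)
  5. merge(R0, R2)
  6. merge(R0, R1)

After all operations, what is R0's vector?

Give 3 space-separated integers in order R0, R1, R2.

Op 1: merge R2<->R0 -> R2=(0,0,0) R0=(0,0,0)
Op 2: inc R1 by 1 -> R1=(0,1,0) value=1
Op 3: merge R2<->R1 -> R2=(0,1,0) R1=(0,1,0)
Op 4: merge R2<->R1 -> R2=(0,1,0) R1=(0,1,0)
Op 5: merge R0<->R2 -> R0=(0,1,0) R2=(0,1,0)
Op 6: merge R0<->R1 -> R0=(0,1,0) R1=(0,1,0)

Answer: 0 1 0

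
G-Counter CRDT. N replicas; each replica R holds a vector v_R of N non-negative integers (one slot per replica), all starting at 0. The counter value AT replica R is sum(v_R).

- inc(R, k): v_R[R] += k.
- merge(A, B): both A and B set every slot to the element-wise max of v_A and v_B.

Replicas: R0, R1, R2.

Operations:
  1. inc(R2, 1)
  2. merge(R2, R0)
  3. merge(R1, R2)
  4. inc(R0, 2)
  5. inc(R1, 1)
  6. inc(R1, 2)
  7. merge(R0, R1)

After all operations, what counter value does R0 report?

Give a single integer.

Answer: 6

Derivation:
Op 1: inc R2 by 1 -> R2=(0,0,1) value=1
Op 2: merge R2<->R0 -> R2=(0,0,1) R0=(0,0,1)
Op 3: merge R1<->R2 -> R1=(0,0,1) R2=(0,0,1)
Op 4: inc R0 by 2 -> R0=(2,0,1) value=3
Op 5: inc R1 by 1 -> R1=(0,1,1) value=2
Op 6: inc R1 by 2 -> R1=(0,3,1) value=4
Op 7: merge R0<->R1 -> R0=(2,3,1) R1=(2,3,1)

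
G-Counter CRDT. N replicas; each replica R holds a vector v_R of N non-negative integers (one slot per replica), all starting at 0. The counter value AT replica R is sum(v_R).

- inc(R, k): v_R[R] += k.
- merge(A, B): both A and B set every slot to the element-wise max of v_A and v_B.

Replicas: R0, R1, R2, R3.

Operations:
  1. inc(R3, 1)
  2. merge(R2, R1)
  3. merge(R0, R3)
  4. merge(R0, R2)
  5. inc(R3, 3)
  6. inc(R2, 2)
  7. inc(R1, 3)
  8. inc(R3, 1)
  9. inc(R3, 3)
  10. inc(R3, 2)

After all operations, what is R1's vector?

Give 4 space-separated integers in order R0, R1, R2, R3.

Answer: 0 3 0 0

Derivation:
Op 1: inc R3 by 1 -> R3=(0,0,0,1) value=1
Op 2: merge R2<->R1 -> R2=(0,0,0,0) R1=(0,0,0,0)
Op 3: merge R0<->R3 -> R0=(0,0,0,1) R3=(0,0,0,1)
Op 4: merge R0<->R2 -> R0=(0,0,0,1) R2=(0,0,0,1)
Op 5: inc R3 by 3 -> R3=(0,0,0,4) value=4
Op 6: inc R2 by 2 -> R2=(0,0,2,1) value=3
Op 7: inc R1 by 3 -> R1=(0,3,0,0) value=3
Op 8: inc R3 by 1 -> R3=(0,0,0,5) value=5
Op 9: inc R3 by 3 -> R3=(0,0,0,8) value=8
Op 10: inc R3 by 2 -> R3=(0,0,0,10) value=10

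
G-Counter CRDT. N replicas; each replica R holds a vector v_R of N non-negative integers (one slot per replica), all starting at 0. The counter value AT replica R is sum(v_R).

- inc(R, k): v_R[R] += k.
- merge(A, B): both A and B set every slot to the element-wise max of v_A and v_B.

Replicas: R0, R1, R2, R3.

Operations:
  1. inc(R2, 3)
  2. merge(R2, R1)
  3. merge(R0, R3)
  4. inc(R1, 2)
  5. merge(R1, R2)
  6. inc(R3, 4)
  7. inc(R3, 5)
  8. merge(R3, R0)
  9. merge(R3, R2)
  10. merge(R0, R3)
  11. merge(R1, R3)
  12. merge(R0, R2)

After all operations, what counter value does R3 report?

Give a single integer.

Op 1: inc R2 by 3 -> R2=(0,0,3,0) value=3
Op 2: merge R2<->R1 -> R2=(0,0,3,0) R1=(0,0,3,0)
Op 3: merge R0<->R3 -> R0=(0,0,0,0) R3=(0,0,0,0)
Op 4: inc R1 by 2 -> R1=(0,2,3,0) value=5
Op 5: merge R1<->R2 -> R1=(0,2,3,0) R2=(0,2,3,0)
Op 6: inc R3 by 4 -> R3=(0,0,0,4) value=4
Op 7: inc R3 by 5 -> R3=(0,0,0,9) value=9
Op 8: merge R3<->R0 -> R3=(0,0,0,9) R0=(0,0,0,9)
Op 9: merge R3<->R2 -> R3=(0,2,3,9) R2=(0,2,3,9)
Op 10: merge R0<->R3 -> R0=(0,2,3,9) R3=(0,2,3,9)
Op 11: merge R1<->R3 -> R1=(0,2,3,9) R3=(0,2,3,9)
Op 12: merge R0<->R2 -> R0=(0,2,3,9) R2=(0,2,3,9)

Answer: 14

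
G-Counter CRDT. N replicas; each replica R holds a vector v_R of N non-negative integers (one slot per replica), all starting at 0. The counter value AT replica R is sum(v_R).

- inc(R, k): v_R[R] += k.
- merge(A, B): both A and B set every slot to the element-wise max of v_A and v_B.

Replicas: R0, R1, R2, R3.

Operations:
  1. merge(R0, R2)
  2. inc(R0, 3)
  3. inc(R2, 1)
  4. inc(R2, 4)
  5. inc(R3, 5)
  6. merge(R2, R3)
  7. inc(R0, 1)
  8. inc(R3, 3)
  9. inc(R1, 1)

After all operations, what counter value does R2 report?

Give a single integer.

Answer: 10

Derivation:
Op 1: merge R0<->R2 -> R0=(0,0,0,0) R2=(0,0,0,0)
Op 2: inc R0 by 3 -> R0=(3,0,0,0) value=3
Op 3: inc R2 by 1 -> R2=(0,0,1,0) value=1
Op 4: inc R2 by 4 -> R2=(0,0,5,0) value=5
Op 5: inc R3 by 5 -> R3=(0,0,0,5) value=5
Op 6: merge R2<->R3 -> R2=(0,0,5,5) R3=(0,0,5,5)
Op 7: inc R0 by 1 -> R0=(4,0,0,0) value=4
Op 8: inc R3 by 3 -> R3=(0,0,5,8) value=13
Op 9: inc R1 by 1 -> R1=(0,1,0,0) value=1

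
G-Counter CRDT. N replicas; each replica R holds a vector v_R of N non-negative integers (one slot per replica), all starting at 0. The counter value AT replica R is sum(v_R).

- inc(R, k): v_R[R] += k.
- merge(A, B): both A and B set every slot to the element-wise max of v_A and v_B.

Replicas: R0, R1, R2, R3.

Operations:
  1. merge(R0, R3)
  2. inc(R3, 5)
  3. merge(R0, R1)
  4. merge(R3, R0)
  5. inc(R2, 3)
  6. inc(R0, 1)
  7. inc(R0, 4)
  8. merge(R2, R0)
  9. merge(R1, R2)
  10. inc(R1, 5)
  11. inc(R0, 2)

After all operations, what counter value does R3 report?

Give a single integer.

Op 1: merge R0<->R3 -> R0=(0,0,0,0) R3=(0,0,0,0)
Op 2: inc R3 by 5 -> R3=(0,0,0,5) value=5
Op 3: merge R0<->R1 -> R0=(0,0,0,0) R1=(0,0,0,0)
Op 4: merge R3<->R0 -> R3=(0,0,0,5) R0=(0,0,0,5)
Op 5: inc R2 by 3 -> R2=(0,0,3,0) value=3
Op 6: inc R0 by 1 -> R0=(1,0,0,5) value=6
Op 7: inc R0 by 4 -> R0=(5,0,0,5) value=10
Op 8: merge R2<->R0 -> R2=(5,0,3,5) R0=(5,0,3,5)
Op 9: merge R1<->R2 -> R1=(5,0,3,5) R2=(5,0,3,5)
Op 10: inc R1 by 5 -> R1=(5,5,3,5) value=18
Op 11: inc R0 by 2 -> R0=(7,0,3,5) value=15

Answer: 5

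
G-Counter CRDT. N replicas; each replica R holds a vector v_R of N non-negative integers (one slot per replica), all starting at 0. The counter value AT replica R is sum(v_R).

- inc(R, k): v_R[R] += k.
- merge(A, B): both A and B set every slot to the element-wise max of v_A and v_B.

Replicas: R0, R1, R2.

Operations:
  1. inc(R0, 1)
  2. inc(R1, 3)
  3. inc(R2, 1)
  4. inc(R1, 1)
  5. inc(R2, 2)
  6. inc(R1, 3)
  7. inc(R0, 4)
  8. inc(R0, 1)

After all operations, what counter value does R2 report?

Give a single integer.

Answer: 3

Derivation:
Op 1: inc R0 by 1 -> R0=(1,0,0) value=1
Op 2: inc R1 by 3 -> R1=(0,3,0) value=3
Op 3: inc R2 by 1 -> R2=(0,0,1) value=1
Op 4: inc R1 by 1 -> R1=(0,4,0) value=4
Op 5: inc R2 by 2 -> R2=(0,0,3) value=3
Op 6: inc R1 by 3 -> R1=(0,7,0) value=7
Op 7: inc R0 by 4 -> R0=(5,0,0) value=5
Op 8: inc R0 by 1 -> R0=(6,0,0) value=6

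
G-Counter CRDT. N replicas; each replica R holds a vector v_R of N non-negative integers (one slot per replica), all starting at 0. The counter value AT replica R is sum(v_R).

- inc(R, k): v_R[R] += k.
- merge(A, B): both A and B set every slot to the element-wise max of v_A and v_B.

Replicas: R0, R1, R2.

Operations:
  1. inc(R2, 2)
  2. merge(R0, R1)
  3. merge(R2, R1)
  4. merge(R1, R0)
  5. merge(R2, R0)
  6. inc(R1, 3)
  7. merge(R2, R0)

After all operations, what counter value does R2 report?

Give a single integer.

Op 1: inc R2 by 2 -> R2=(0,0,2) value=2
Op 2: merge R0<->R1 -> R0=(0,0,0) R1=(0,0,0)
Op 3: merge R2<->R1 -> R2=(0,0,2) R1=(0,0,2)
Op 4: merge R1<->R0 -> R1=(0,0,2) R0=(0,0,2)
Op 5: merge R2<->R0 -> R2=(0,0,2) R0=(0,0,2)
Op 6: inc R1 by 3 -> R1=(0,3,2) value=5
Op 7: merge R2<->R0 -> R2=(0,0,2) R0=(0,0,2)

Answer: 2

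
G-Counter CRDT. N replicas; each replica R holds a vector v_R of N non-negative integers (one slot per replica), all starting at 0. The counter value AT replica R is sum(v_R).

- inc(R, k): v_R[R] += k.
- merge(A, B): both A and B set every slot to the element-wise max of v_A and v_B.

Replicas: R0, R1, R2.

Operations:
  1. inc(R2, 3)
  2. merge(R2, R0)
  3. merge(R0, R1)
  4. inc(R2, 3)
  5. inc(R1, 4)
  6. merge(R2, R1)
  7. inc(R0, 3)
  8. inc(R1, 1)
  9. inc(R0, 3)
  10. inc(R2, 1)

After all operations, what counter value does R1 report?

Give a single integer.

Answer: 11

Derivation:
Op 1: inc R2 by 3 -> R2=(0,0,3) value=3
Op 2: merge R2<->R0 -> R2=(0,0,3) R0=(0,0,3)
Op 3: merge R0<->R1 -> R0=(0,0,3) R1=(0,0,3)
Op 4: inc R2 by 3 -> R2=(0,0,6) value=6
Op 5: inc R1 by 4 -> R1=(0,4,3) value=7
Op 6: merge R2<->R1 -> R2=(0,4,6) R1=(0,4,6)
Op 7: inc R0 by 3 -> R0=(3,0,3) value=6
Op 8: inc R1 by 1 -> R1=(0,5,6) value=11
Op 9: inc R0 by 3 -> R0=(6,0,3) value=9
Op 10: inc R2 by 1 -> R2=(0,4,7) value=11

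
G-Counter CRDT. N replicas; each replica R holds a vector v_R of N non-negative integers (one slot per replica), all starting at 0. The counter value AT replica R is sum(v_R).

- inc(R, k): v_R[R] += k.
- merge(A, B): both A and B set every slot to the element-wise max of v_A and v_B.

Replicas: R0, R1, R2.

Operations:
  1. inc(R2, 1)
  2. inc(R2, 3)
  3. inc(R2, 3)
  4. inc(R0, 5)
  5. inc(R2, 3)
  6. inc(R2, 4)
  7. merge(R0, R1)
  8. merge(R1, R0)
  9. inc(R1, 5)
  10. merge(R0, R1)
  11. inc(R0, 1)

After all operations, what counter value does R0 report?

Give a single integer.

Op 1: inc R2 by 1 -> R2=(0,0,1) value=1
Op 2: inc R2 by 3 -> R2=(0,0,4) value=4
Op 3: inc R2 by 3 -> R2=(0,0,7) value=7
Op 4: inc R0 by 5 -> R0=(5,0,0) value=5
Op 5: inc R2 by 3 -> R2=(0,0,10) value=10
Op 6: inc R2 by 4 -> R2=(0,0,14) value=14
Op 7: merge R0<->R1 -> R0=(5,0,0) R1=(5,0,0)
Op 8: merge R1<->R0 -> R1=(5,0,0) R0=(5,0,0)
Op 9: inc R1 by 5 -> R1=(5,5,0) value=10
Op 10: merge R0<->R1 -> R0=(5,5,0) R1=(5,5,0)
Op 11: inc R0 by 1 -> R0=(6,5,0) value=11

Answer: 11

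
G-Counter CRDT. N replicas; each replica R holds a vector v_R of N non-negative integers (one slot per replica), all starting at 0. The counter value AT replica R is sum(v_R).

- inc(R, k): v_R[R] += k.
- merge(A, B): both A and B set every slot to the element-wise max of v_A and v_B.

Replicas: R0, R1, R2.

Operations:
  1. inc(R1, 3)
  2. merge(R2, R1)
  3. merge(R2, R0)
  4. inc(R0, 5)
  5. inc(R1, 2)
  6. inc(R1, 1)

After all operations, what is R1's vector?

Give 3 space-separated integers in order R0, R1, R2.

Answer: 0 6 0

Derivation:
Op 1: inc R1 by 3 -> R1=(0,3,0) value=3
Op 2: merge R2<->R1 -> R2=(0,3,0) R1=(0,3,0)
Op 3: merge R2<->R0 -> R2=(0,3,0) R0=(0,3,0)
Op 4: inc R0 by 5 -> R0=(5,3,0) value=8
Op 5: inc R1 by 2 -> R1=(0,5,0) value=5
Op 6: inc R1 by 1 -> R1=(0,6,0) value=6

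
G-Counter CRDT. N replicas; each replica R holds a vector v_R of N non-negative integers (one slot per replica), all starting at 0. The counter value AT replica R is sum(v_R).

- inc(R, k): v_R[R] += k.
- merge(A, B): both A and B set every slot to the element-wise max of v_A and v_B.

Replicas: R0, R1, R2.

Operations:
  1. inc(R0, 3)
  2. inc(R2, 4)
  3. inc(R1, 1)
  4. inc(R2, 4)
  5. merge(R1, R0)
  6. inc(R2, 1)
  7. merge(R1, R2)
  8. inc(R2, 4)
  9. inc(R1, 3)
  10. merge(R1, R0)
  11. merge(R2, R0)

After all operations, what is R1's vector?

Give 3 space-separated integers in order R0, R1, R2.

Op 1: inc R0 by 3 -> R0=(3,0,0) value=3
Op 2: inc R2 by 4 -> R2=(0,0,4) value=4
Op 3: inc R1 by 1 -> R1=(0,1,0) value=1
Op 4: inc R2 by 4 -> R2=(0,0,8) value=8
Op 5: merge R1<->R0 -> R1=(3,1,0) R0=(3,1,0)
Op 6: inc R2 by 1 -> R2=(0,0,9) value=9
Op 7: merge R1<->R2 -> R1=(3,1,9) R2=(3,1,9)
Op 8: inc R2 by 4 -> R2=(3,1,13) value=17
Op 9: inc R1 by 3 -> R1=(3,4,9) value=16
Op 10: merge R1<->R0 -> R1=(3,4,9) R0=(3,4,9)
Op 11: merge R2<->R0 -> R2=(3,4,13) R0=(3,4,13)

Answer: 3 4 9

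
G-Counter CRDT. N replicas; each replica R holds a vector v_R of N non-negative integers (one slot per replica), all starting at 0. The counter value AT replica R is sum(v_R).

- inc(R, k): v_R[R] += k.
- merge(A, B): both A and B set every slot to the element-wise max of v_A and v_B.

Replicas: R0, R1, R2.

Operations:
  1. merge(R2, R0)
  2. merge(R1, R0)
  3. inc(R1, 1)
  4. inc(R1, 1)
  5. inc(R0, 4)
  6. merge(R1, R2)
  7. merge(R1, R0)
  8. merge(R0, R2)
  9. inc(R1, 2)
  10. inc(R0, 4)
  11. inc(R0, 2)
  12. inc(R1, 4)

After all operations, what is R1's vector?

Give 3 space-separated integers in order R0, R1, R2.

Op 1: merge R2<->R0 -> R2=(0,0,0) R0=(0,0,0)
Op 2: merge R1<->R0 -> R1=(0,0,0) R0=(0,0,0)
Op 3: inc R1 by 1 -> R1=(0,1,0) value=1
Op 4: inc R1 by 1 -> R1=(0,2,0) value=2
Op 5: inc R0 by 4 -> R0=(4,0,0) value=4
Op 6: merge R1<->R2 -> R1=(0,2,0) R2=(0,2,0)
Op 7: merge R1<->R0 -> R1=(4,2,0) R0=(4,2,0)
Op 8: merge R0<->R2 -> R0=(4,2,0) R2=(4,2,0)
Op 9: inc R1 by 2 -> R1=(4,4,0) value=8
Op 10: inc R0 by 4 -> R0=(8,2,0) value=10
Op 11: inc R0 by 2 -> R0=(10,2,0) value=12
Op 12: inc R1 by 4 -> R1=(4,8,0) value=12

Answer: 4 8 0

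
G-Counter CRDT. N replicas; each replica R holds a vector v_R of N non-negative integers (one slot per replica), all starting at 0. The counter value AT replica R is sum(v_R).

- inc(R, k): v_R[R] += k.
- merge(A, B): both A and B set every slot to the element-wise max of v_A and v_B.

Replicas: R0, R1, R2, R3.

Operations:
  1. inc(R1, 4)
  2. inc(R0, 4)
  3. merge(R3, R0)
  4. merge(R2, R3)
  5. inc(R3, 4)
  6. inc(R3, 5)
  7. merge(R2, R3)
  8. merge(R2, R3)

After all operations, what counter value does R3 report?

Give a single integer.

Answer: 13

Derivation:
Op 1: inc R1 by 4 -> R1=(0,4,0,0) value=4
Op 2: inc R0 by 4 -> R0=(4,0,0,0) value=4
Op 3: merge R3<->R0 -> R3=(4,0,0,0) R0=(4,0,0,0)
Op 4: merge R2<->R3 -> R2=(4,0,0,0) R3=(4,0,0,0)
Op 5: inc R3 by 4 -> R3=(4,0,0,4) value=8
Op 6: inc R3 by 5 -> R3=(4,0,0,9) value=13
Op 7: merge R2<->R3 -> R2=(4,0,0,9) R3=(4,0,0,9)
Op 8: merge R2<->R3 -> R2=(4,0,0,9) R3=(4,0,0,9)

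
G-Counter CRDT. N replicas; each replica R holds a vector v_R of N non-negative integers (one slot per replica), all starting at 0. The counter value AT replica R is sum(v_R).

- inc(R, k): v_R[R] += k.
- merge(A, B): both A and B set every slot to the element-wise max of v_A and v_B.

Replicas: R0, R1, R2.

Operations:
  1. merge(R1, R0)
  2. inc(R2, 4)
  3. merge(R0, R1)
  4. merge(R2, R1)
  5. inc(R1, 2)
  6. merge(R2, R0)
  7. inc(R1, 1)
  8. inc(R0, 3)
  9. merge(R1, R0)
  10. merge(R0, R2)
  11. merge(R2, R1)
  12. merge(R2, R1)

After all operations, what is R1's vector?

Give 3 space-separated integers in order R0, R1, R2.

Op 1: merge R1<->R0 -> R1=(0,0,0) R0=(0,0,0)
Op 2: inc R2 by 4 -> R2=(0,0,4) value=4
Op 3: merge R0<->R1 -> R0=(0,0,0) R1=(0,0,0)
Op 4: merge R2<->R1 -> R2=(0,0,4) R1=(0,0,4)
Op 5: inc R1 by 2 -> R1=(0,2,4) value=6
Op 6: merge R2<->R0 -> R2=(0,0,4) R0=(0,0,4)
Op 7: inc R1 by 1 -> R1=(0,3,4) value=7
Op 8: inc R0 by 3 -> R0=(3,0,4) value=7
Op 9: merge R1<->R0 -> R1=(3,3,4) R0=(3,3,4)
Op 10: merge R0<->R2 -> R0=(3,3,4) R2=(3,3,4)
Op 11: merge R2<->R1 -> R2=(3,3,4) R1=(3,3,4)
Op 12: merge R2<->R1 -> R2=(3,3,4) R1=(3,3,4)

Answer: 3 3 4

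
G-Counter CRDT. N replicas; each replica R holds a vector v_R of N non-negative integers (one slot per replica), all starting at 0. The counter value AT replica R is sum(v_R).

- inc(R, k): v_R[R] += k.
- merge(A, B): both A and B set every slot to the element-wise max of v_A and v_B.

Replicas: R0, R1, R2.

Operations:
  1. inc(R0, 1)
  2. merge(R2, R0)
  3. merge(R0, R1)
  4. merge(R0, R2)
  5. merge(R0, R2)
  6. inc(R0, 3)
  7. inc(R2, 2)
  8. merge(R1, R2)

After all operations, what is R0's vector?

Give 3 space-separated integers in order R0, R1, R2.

Op 1: inc R0 by 1 -> R0=(1,0,0) value=1
Op 2: merge R2<->R0 -> R2=(1,0,0) R0=(1,0,0)
Op 3: merge R0<->R1 -> R0=(1,0,0) R1=(1,0,0)
Op 4: merge R0<->R2 -> R0=(1,0,0) R2=(1,0,0)
Op 5: merge R0<->R2 -> R0=(1,0,0) R2=(1,0,0)
Op 6: inc R0 by 3 -> R0=(4,0,0) value=4
Op 7: inc R2 by 2 -> R2=(1,0,2) value=3
Op 8: merge R1<->R2 -> R1=(1,0,2) R2=(1,0,2)

Answer: 4 0 0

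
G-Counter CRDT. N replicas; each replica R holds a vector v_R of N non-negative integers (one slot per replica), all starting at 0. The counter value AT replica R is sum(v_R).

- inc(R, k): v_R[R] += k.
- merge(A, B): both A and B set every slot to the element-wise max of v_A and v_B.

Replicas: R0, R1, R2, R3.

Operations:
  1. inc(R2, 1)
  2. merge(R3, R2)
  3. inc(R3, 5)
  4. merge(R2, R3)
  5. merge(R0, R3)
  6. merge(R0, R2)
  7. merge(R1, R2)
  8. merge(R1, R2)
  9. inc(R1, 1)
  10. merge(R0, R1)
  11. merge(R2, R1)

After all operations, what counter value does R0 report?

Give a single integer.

Op 1: inc R2 by 1 -> R2=(0,0,1,0) value=1
Op 2: merge R3<->R2 -> R3=(0,0,1,0) R2=(0,0,1,0)
Op 3: inc R3 by 5 -> R3=(0,0,1,5) value=6
Op 4: merge R2<->R3 -> R2=(0,0,1,5) R3=(0,0,1,5)
Op 5: merge R0<->R3 -> R0=(0,0,1,5) R3=(0,0,1,5)
Op 6: merge R0<->R2 -> R0=(0,0,1,5) R2=(0,0,1,5)
Op 7: merge R1<->R2 -> R1=(0,0,1,5) R2=(0,0,1,5)
Op 8: merge R1<->R2 -> R1=(0,0,1,5) R2=(0,0,1,5)
Op 9: inc R1 by 1 -> R1=(0,1,1,5) value=7
Op 10: merge R0<->R1 -> R0=(0,1,1,5) R1=(0,1,1,5)
Op 11: merge R2<->R1 -> R2=(0,1,1,5) R1=(0,1,1,5)

Answer: 7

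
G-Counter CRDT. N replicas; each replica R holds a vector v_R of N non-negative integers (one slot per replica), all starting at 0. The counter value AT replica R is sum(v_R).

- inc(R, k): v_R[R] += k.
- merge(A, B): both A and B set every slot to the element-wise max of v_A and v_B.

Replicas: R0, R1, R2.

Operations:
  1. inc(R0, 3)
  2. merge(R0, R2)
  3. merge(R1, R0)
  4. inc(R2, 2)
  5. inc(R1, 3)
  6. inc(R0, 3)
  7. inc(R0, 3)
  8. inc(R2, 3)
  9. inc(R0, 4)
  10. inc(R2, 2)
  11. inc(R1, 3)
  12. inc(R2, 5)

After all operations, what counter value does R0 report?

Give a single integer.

Op 1: inc R0 by 3 -> R0=(3,0,0) value=3
Op 2: merge R0<->R2 -> R0=(3,0,0) R2=(3,0,0)
Op 3: merge R1<->R0 -> R1=(3,0,0) R0=(3,0,0)
Op 4: inc R2 by 2 -> R2=(3,0,2) value=5
Op 5: inc R1 by 3 -> R1=(3,3,0) value=6
Op 6: inc R0 by 3 -> R0=(6,0,0) value=6
Op 7: inc R0 by 3 -> R0=(9,0,0) value=9
Op 8: inc R2 by 3 -> R2=(3,0,5) value=8
Op 9: inc R0 by 4 -> R0=(13,0,0) value=13
Op 10: inc R2 by 2 -> R2=(3,0,7) value=10
Op 11: inc R1 by 3 -> R1=(3,6,0) value=9
Op 12: inc R2 by 5 -> R2=(3,0,12) value=15

Answer: 13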